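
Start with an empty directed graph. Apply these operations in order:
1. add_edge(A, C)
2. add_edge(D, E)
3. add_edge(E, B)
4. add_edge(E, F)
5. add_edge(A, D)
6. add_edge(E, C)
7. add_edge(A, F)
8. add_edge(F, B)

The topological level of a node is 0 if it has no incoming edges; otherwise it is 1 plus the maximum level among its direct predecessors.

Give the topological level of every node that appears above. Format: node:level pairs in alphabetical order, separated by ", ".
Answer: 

Answer: A:0, B:4, C:3, D:1, E:2, F:3

Derivation:
Op 1: add_edge(A, C). Edges now: 1
Op 2: add_edge(D, E). Edges now: 2
Op 3: add_edge(E, B). Edges now: 3
Op 4: add_edge(E, F). Edges now: 4
Op 5: add_edge(A, D). Edges now: 5
Op 6: add_edge(E, C). Edges now: 6
Op 7: add_edge(A, F). Edges now: 7
Op 8: add_edge(F, B). Edges now: 8
Compute levels (Kahn BFS):
  sources (in-degree 0): A
  process A: level=0
    A->C: in-degree(C)=1, level(C)>=1
    A->D: in-degree(D)=0, level(D)=1, enqueue
    A->F: in-degree(F)=1, level(F)>=1
  process D: level=1
    D->E: in-degree(E)=0, level(E)=2, enqueue
  process E: level=2
    E->B: in-degree(B)=1, level(B)>=3
    E->C: in-degree(C)=0, level(C)=3, enqueue
    E->F: in-degree(F)=0, level(F)=3, enqueue
  process C: level=3
  process F: level=3
    F->B: in-degree(B)=0, level(B)=4, enqueue
  process B: level=4
All levels: A:0, B:4, C:3, D:1, E:2, F:3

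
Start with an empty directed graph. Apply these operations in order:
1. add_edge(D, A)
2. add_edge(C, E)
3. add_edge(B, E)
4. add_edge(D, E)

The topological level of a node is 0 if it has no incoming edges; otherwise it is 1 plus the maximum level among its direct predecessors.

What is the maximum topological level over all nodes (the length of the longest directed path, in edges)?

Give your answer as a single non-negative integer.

Answer: 1

Derivation:
Op 1: add_edge(D, A). Edges now: 1
Op 2: add_edge(C, E). Edges now: 2
Op 3: add_edge(B, E). Edges now: 3
Op 4: add_edge(D, E). Edges now: 4
Compute levels (Kahn BFS):
  sources (in-degree 0): B, C, D
  process B: level=0
    B->E: in-degree(E)=2, level(E)>=1
  process C: level=0
    C->E: in-degree(E)=1, level(E)>=1
  process D: level=0
    D->A: in-degree(A)=0, level(A)=1, enqueue
    D->E: in-degree(E)=0, level(E)=1, enqueue
  process A: level=1
  process E: level=1
All levels: A:1, B:0, C:0, D:0, E:1
max level = 1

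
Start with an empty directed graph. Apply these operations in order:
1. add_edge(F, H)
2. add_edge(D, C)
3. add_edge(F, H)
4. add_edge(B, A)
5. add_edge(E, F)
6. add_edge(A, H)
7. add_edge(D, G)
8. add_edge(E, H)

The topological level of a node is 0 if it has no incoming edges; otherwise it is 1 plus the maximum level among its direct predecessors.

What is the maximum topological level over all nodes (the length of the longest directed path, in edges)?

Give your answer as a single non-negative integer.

Op 1: add_edge(F, H). Edges now: 1
Op 2: add_edge(D, C). Edges now: 2
Op 3: add_edge(F, H) (duplicate, no change). Edges now: 2
Op 4: add_edge(B, A). Edges now: 3
Op 5: add_edge(E, F). Edges now: 4
Op 6: add_edge(A, H). Edges now: 5
Op 7: add_edge(D, G). Edges now: 6
Op 8: add_edge(E, H). Edges now: 7
Compute levels (Kahn BFS):
  sources (in-degree 0): B, D, E
  process B: level=0
    B->A: in-degree(A)=0, level(A)=1, enqueue
  process D: level=0
    D->C: in-degree(C)=0, level(C)=1, enqueue
    D->G: in-degree(G)=0, level(G)=1, enqueue
  process E: level=0
    E->F: in-degree(F)=0, level(F)=1, enqueue
    E->H: in-degree(H)=2, level(H)>=1
  process A: level=1
    A->H: in-degree(H)=1, level(H)>=2
  process C: level=1
  process G: level=1
  process F: level=1
    F->H: in-degree(H)=0, level(H)=2, enqueue
  process H: level=2
All levels: A:1, B:0, C:1, D:0, E:0, F:1, G:1, H:2
max level = 2

Answer: 2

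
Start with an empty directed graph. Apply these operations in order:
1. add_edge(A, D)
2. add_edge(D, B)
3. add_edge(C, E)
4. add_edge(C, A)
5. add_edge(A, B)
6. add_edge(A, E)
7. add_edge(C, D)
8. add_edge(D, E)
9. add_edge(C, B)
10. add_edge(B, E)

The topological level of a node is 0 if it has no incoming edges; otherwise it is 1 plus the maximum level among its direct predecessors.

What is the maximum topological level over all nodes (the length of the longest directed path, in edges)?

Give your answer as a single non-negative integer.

Op 1: add_edge(A, D). Edges now: 1
Op 2: add_edge(D, B). Edges now: 2
Op 3: add_edge(C, E). Edges now: 3
Op 4: add_edge(C, A). Edges now: 4
Op 5: add_edge(A, B). Edges now: 5
Op 6: add_edge(A, E). Edges now: 6
Op 7: add_edge(C, D). Edges now: 7
Op 8: add_edge(D, E). Edges now: 8
Op 9: add_edge(C, B). Edges now: 9
Op 10: add_edge(B, E). Edges now: 10
Compute levels (Kahn BFS):
  sources (in-degree 0): C
  process C: level=0
    C->A: in-degree(A)=0, level(A)=1, enqueue
    C->B: in-degree(B)=2, level(B)>=1
    C->D: in-degree(D)=1, level(D)>=1
    C->E: in-degree(E)=3, level(E)>=1
  process A: level=1
    A->B: in-degree(B)=1, level(B)>=2
    A->D: in-degree(D)=0, level(D)=2, enqueue
    A->E: in-degree(E)=2, level(E)>=2
  process D: level=2
    D->B: in-degree(B)=0, level(B)=3, enqueue
    D->E: in-degree(E)=1, level(E)>=3
  process B: level=3
    B->E: in-degree(E)=0, level(E)=4, enqueue
  process E: level=4
All levels: A:1, B:3, C:0, D:2, E:4
max level = 4

Answer: 4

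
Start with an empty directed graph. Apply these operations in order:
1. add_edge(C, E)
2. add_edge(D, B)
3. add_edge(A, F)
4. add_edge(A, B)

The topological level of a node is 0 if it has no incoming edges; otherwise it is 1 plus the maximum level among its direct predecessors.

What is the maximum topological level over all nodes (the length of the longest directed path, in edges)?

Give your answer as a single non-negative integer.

Answer: 1

Derivation:
Op 1: add_edge(C, E). Edges now: 1
Op 2: add_edge(D, B). Edges now: 2
Op 3: add_edge(A, F). Edges now: 3
Op 4: add_edge(A, B). Edges now: 4
Compute levels (Kahn BFS):
  sources (in-degree 0): A, C, D
  process A: level=0
    A->B: in-degree(B)=1, level(B)>=1
    A->F: in-degree(F)=0, level(F)=1, enqueue
  process C: level=0
    C->E: in-degree(E)=0, level(E)=1, enqueue
  process D: level=0
    D->B: in-degree(B)=0, level(B)=1, enqueue
  process F: level=1
  process E: level=1
  process B: level=1
All levels: A:0, B:1, C:0, D:0, E:1, F:1
max level = 1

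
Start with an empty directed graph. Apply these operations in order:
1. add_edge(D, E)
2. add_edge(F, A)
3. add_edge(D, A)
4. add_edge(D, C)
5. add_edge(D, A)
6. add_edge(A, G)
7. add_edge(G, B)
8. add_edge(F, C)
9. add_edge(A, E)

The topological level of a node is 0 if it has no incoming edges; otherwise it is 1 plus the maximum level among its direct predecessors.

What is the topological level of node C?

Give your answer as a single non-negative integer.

Answer: 1

Derivation:
Op 1: add_edge(D, E). Edges now: 1
Op 2: add_edge(F, A). Edges now: 2
Op 3: add_edge(D, A). Edges now: 3
Op 4: add_edge(D, C). Edges now: 4
Op 5: add_edge(D, A) (duplicate, no change). Edges now: 4
Op 6: add_edge(A, G). Edges now: 5
Op 7: add_edge(G, B). Edges now: 6
Op 8: add_edge(F, C). Edges now: 7
Op 9: add_edge(A, E). Edges now: 8
Compute levels (Kahn BFS):
  sources (in-degree 0): D, F
  process D: level=0
    D->A: in-degree(A)=1, level(A)>=1
    D->C: in-degree(C)=1, level(C)>=1
    D->E: in-degree(E)=1, level(E)>=1
  process F: level=0
    F->A: in-degree(A)=0, level(A)=1, enqueue
    F->C: in-degree(C)=0, level(C)=1, enqueue
  process A: level=1
    A->E: in-degree(E)=0, level(E)=2, enqueue
    A->G: in-degree(G)=0, level(G)=2, enqueue
  process C: level=1
  process E: level=2
  process G: level=2
    G->B: in-degree(B)=0, level(B)=3, enqueue
  process B: level=3
All levels: A:1, B:3, C:1, D:0, E:2, F:0, G:2
level(C) = 1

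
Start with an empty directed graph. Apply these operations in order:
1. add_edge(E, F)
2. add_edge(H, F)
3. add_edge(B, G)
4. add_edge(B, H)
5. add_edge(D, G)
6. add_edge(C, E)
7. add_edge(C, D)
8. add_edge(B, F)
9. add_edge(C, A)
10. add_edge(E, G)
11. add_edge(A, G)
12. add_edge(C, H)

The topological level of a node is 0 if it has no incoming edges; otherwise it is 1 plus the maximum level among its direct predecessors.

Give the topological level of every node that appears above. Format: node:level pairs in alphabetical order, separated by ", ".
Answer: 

Answer: A:1, B:0, C:0, D:1, E:1, F:2, G:2, H:1

Derivation:
Op 1: add_edge(E, F). Edges now: 1
Op 2: add_edge(H, F). Edges now: 2
Op 3: add_edge(B, G). Edges now: 3
Op 4: add_edge(B, H). Edges now: 4
Op 5: add_edge(D, G). Edges now: 5
Op 6: add_edge(C, E). Edges now: 6
Op 7: add_edge(C, D). Edges now: 7
Op 8: add_edge(B, F). Edges now: 8
Op 9: add_edge(C, A). Edges now: 9
Op 10: add_edge(E, G). Edges now: 10
Op 11: add_edge(A, G). Edges now: 11
Op 12: add_edge(C, H). Edges now: 12
Compute levels (Kahn BFS):
  sources (in-degree 0): B, C
  process B: level=0
    B->F: in-degree(F)=2, level(F)>=1
    B->G: in-degree(G)=3, level(G)>=1
    B->H: in-degree(H)=1, level(H)>=1
  process C: level=0
    C->A: in-degree(A)=0, level(A)=1, enqueue
    C->D: in-degree(D)=0, level(D)=1, enqueue
    C->E: in-degree(E)=0, level(E)=1, enqueue
    C->H: in-degree(H)=0, level(H)=1, enqueue
  process A: level=1
    A->G: in-degree(G)=2, level(G)>=2
  process D: level=1
    D->G: in-degree(G)=1, level(G)>=2
  process E: level=1
    E->F: in-degree(F)=1, level(F)>=2
    E->G: in-degree(G)=0, level(G)=2, enqueue
  process H: level=1
    H->F: in-degree(F)=0, level(F)=2, enqueue
  process G: level=2
  process F: level=2
All levels: A:1, B:0, C:0, D:1, E:1, F:2, G:2, H:1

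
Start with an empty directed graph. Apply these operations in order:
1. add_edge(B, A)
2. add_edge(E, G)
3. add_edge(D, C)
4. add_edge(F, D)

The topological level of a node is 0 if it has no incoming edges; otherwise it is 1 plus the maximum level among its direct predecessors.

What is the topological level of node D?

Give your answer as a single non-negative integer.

Answer: 1

Derivation:
Op 1: add_edge(B, A). Edges now: 1
Op 2: add_edge(E, G). Edges now: 2
Op 3: add_edge(D, C). Edges now: 3
Op 4: add_edge(F, D). Edges now: 4
Compute levels (Kahn BFS):
  sources (in-degree 0): B, E, F
  process B: level=0
    B->A: in-degree(A)=0, level(A)=1, enqueue
  process E: level=0
    E->G: in-degree(G)=0, level(G)=1, enqueue
  process F: level=0
    F->D: in-degree(D)=0, level(D)=1, enqueue
  process A: level=1
  process G: level=1
  process D: level=1
    D->C: in-degree(C)=0, level(C)=2, enqueue
  process C: level=2
All levels: A:1, B:0, C:2, D:1, E:0, F:0, G:1
level(D) = 1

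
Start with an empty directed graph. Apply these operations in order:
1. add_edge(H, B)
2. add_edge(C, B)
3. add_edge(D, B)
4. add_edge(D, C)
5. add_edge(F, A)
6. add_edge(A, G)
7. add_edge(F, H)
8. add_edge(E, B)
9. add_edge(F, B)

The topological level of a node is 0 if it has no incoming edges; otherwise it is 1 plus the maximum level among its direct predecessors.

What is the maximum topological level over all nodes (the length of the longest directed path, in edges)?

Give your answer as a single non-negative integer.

Op 1: add_edge(H, B). Edges now: 1
Op 2: add_edge(C, B). Edges now: 2
Op 3: add_edge(D, B). Edges now: 3
Op 4: add_edge(D, C). Edges now: 4
Op 5: add_edge(F, A). Edges now: 5
Op 6: add_edge(A, G). Edges now: 6
Op 7: add_edge(F, H). Edges now: 7
Op 8: add_edge(E, B). Edges now: 8
Op 9: add_edge(F, B). Edges now: 9
Compute levels (Kahn BFS):
  sources (in-degree 0): D, E, F
  process D: level=0
    D->B: in-degree(B)=4, level(B)>=1
    D->C: in-degree(C)=0, level(C)=1, enqueue
  process E: level=0
    E->B: in-degree(B)=3, level(B)>=1
  process F: level=0
    F->A: in-degree(A)=0, level(A)=1, enqueue
    F->B: in-degree(B)=2, level(B)>=1
    F->H: in-degree(H)=0, level(H)=1, enqueue
  process C: level=1
    C->B: in-degree(B)=1, level(B)>=2
  process A: level=1
    A->G: in-degree(G)=0, level(G)=2, enqueue
  process H: level=1
    H->B: in-degree(B)=0, level(B)=2, enqueue
  process G: level=2
  process B: level=2
All levels: A:1, B:2, C:1, D:0, E:0, F:0, G:2, H:1
max level = 2

Answer: 2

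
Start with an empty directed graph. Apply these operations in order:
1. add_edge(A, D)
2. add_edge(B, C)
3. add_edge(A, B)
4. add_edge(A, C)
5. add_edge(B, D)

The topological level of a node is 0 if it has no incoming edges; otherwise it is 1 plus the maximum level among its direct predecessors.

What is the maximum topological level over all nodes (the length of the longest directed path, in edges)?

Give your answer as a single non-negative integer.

Op 1: add_edge(A, D). Edges now: 1
Op 2: add_edge(B, C). Edges now: 2
Op 3: add_edge(A, B). Edges now: 3
Op 4: add_edge(A, C). Edges now: 4
Op 5: add_edge(B, D). Edges now: 5
Compute levels (Kahn BFS):
  sources (in-degree 0): A
  process A: level=0
    A->B: in-degree(B)=0, level(B)=1, enqueue
    A->C: in-degree(C)=1, level(C)>=1
    A->D: in-degree(D)=1, level(D)>=1
  process B: level=1
    B->C: in-degree(C)=0, level(C)=2, enqueue
    B->D: in-degree(D)=0, level(D)=2, enqueue
  process C: level=2
  process D: level=2
All levels: A:0, B:1, C:2, D:2
max level = 2

Answer: 2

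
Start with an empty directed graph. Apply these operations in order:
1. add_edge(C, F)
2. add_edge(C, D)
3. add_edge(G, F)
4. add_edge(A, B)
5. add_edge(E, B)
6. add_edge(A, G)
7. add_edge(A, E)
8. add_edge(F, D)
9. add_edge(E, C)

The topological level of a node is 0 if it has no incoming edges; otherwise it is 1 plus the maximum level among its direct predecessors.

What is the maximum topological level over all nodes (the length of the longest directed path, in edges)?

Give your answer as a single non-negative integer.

Answer: 4

Derivation:
Op 1: add_edge(C, F). Edges now: 1
Op 2: add_edge(C, D). Edges now: 2
Op 3: add_edge(G, F). Edges now: 3
Op 4: add_edge(A, B). Edges now: 4
Op 5: add_edge(E, B). Edges now: 5
Op 6: add_edge(A, G). Edges now: 6
Op 7: add_edge(A, E). Edges now: 7
Op 8: add_edge(F, D). Edges now: 8
Op 9: add_edge(E, C). Edges now: 9
Compute levels (Kahn BFS):
  sources (in-degree 0): A
  process A: level=0
    A->B: in-degree(B)=1, level(B)>=1
    A->E: in-degree(E)=0, level(E)=1, enqueue
    A->G: in-degree(G)=0, level(G)=1, enqueue
  process E: level=1
    E->B: in-degree(B)=0, level(B)=2, enqueue
    E->C: in-degree(C)=0, level(C)=2, enqueue
  process G: level=1
    G->F: in-degree(F)=1, level(F)>=2
  process B: level=2
  process C: level=2
    C->D: in-degree(D)=1, level(D)>=3
    C->F: in-degree(F)=0, level(F)=3, enqueue
  process F: level=3
    F->D: in-degree(D)=0, level(D)=4, enqueue
  process D: level=4
All levels: A:0, B:2, C:2, D:4, E:1, F:3, G:1
max level = 4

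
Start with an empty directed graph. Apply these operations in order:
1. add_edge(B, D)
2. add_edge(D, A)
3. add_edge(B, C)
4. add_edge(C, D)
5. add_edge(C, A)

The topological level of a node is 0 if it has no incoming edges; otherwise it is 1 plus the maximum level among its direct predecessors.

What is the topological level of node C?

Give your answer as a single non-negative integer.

Answer: 1

Derivation:
Op 1: add_edge(B, D). Edges now: 1
Op 2: add_edge(D, A). Edges now: 2
Op 3: add_edge(B, C). Edges now: 3
Op 4: add_edge(C, D). Edges now: 4
Op 5: add_edge(C, A). Edges now: 5
Compute levels (Kahn BFS):
  sources (in-degree 0): B
  process B: level=0
    B->C: in-degree(C)=0, level(C)=1, enqueue
    B->D: in-degree(D)=1, level(D)>=1
  process C: level=1
    C->A: in-degree(A)=1, level(A)>=2
    C->D: in-degree(D)=0, level(D)=2, enqueue
  process D: level=2
    D->A: in-degree(A)=0, level(A)=3, enqueue
  process A: level=3
All levels: A:3, B:0, C:1, D:2
level(C) = 1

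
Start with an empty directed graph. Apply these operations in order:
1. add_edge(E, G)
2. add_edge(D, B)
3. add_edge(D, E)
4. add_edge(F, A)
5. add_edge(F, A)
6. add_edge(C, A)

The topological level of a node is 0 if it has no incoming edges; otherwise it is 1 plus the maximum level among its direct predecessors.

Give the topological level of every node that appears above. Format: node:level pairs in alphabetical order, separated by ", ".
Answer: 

Answer: A:1, B:1, C:0, D:0, E:1, F:0, G:2

Derivation:
Op 1: add_edge(E, G). Edges now: 1
Op 2: add_edge(D, B). Edges now: 2
Op 3: add_edge(D, E). Edges now: 3
Op 4: add_edge(F, A). Edges now: 4
Op 5: add_edge(F, A) (duplicate, no change). Edges now: 4
Op 6: add_edge(C, A). Edges now: 5
Compute levels (Kahn BFS):
  sources (in-degree 0): C, D, F
  process C: level=0
    C->A: in-degree(A)=1, level(A)>=1
  process D: level=0
    D->B: in-degree(B)=0, level(B)=1, enqueue
    D->E: in-degree(E)=0, level(E)=1, enqueue
  process F: level=0
    F->A: in-degree(A)=0, level(A)=1, enqueue
  process B: level=1
  process E: level=1
    E->G: in-degree(G)=0, level(G)=2, enqueue
  process A: level=1
  process G: level=2
All levels: A:1, B:1, C:0, D:0, E:1, F:0, G:2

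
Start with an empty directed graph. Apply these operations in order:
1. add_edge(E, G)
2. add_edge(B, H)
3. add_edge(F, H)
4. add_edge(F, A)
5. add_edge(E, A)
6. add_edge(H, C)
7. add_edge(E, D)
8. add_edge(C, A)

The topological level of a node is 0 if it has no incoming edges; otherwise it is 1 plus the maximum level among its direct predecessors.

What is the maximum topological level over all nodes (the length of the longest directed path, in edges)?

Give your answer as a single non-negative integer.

Answer: 3

Derivation:
Op 1: add_edge(E, G). Edges now: 1
Op 2: add_edge(B, H). Edges now: 2
Op 3: add_edge(F, H). Edges now: 3
Op 4: add_edge(F, A). Edges now: 4
Op 5: add_edge(E, A). Edges now: 5
Op 6: add_edge(H, C). Edges now: 6
Op 7: add_edge(E, D). Edges now: 7
Op 8: add_edge(C, A). Edges now: 8
Compute levels (Kahn BFS):
  sources (in-degree 0): B, E, F
  process B: level=0
    B->H: in-degree(H)=1, level(H)>=1
  process E: level=0
    E->A: in-degree(A)=2, level(A)>=1
    E->D: in-degree(D)=0, level(D)=1, enqueue
    E->G: in-degree(G)=0, level(G)=1, enqueue
  process F: level=0
    F->A: in-degree(A)=1, level(A)>=1
    F->H: in-degree(H)=0, level(H)=1, enqueue
  process D: level=1
  process G: level=1
  process H: level=1
    H->C: in-degree(C)=0, level(C)=2, enqueue
  process C: level=2
    C->A: in-degree(A)=0, level(A)=3, enqueue
  process A: level=3
All levels: A:3, B:0, C:2, D:1, E:0, F:0, G:1, H:1
max level = 3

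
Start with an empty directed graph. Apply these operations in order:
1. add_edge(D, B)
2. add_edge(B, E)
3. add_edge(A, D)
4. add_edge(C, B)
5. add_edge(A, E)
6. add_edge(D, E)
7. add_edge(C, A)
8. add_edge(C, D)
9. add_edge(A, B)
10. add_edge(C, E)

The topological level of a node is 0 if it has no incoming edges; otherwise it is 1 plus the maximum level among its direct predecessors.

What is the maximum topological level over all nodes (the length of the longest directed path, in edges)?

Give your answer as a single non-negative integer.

Answer: 4

Derivation:
Op 1: add_edge(D, B). Edges now: 1
Op 2: add_edge(B, E). Edges now: 2
Op 3: add_edge(A, D). Edges now: 3
Op 4: add_edge(C, B). Edges now: 4
Op 5: add_edge(A, E). Edges now: 5
Op 6: add_edge(D, E). Edges now: 6
Op 7: add_edge(C, A). Edges now: 7
Op 8: add_edge(C, D). Edges now: 8
Op 9: add_edge(A, B). Edges now: 9
Op 10: add_edge(C, E). Edges now: 10
Compute levels (Kahn BFS):
  sources (in-degree 0): C
  process C: level=0
    C->A: in-degree(A)=0, level(A)=1, enqueue
    C->B: in-degree(B)=2, level(B)>=1
    C->D: in-degree(D)=1, level(D)>=1
    C->E: in-degree(E)=3, level(E)>=1
  process A: level=1
    A->B: in-degree(B)=1, level(B)>=2
    A->D: in-degree(D)=0, level(D)=2, enqueue
    A->E: in-degree(E)=2, level(E)>=2
  process D: level=2
    D->B: in-degree(B)=0, level(B)=3, enqueue
    D->E: in-degree(E)=1, level(E)>=3
  process B: level=3
    B->E: in-degree(E)=0, level(E)=4, enqueue
  process E: level=4
All levels: A:1, B:3, C:0, D:2, E:4
max level = 4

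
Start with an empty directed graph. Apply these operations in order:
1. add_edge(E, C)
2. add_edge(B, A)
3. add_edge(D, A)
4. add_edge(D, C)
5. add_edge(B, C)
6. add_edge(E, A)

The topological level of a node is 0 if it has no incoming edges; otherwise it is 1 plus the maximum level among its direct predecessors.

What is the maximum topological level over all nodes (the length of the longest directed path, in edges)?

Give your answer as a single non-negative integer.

Answer: 1

Derivation:
Op 1: add_edge(E, C). Edges now: 1
Op 2: add_edge(B, A). Edges now: 2
Op 3: add_edge(D, A). Edges now: 3
Op 4: add_edge(D, C). Edges now: 4
Op 5: add_edge(B, C). Edges now: 5
Op 6: add_edge(E, A). Edges now: 6
Compute levels (Kahn BFS):
  sources (in-degree 0): B, D, E
  process B: level=0
    B->A: in-degree(A)=2, level(A)>=1
    B->C: in-degree(C)=2, level(C)>=1
  process D: level=0
    D->A: in-degree(A)=1, level(A)>=1
    D->C: in-degree(C)=1, level(C)>=1
  process E: level=0
    E->A: in-degree(A)=0, level(A)=1, enqueue
    E->C: in-degree(C)=0, level(C)=1, enqueue
  process A: level=1
  process C: level=1
All levels: A:1, B:0, C:1, D:0, E:0
max level = 1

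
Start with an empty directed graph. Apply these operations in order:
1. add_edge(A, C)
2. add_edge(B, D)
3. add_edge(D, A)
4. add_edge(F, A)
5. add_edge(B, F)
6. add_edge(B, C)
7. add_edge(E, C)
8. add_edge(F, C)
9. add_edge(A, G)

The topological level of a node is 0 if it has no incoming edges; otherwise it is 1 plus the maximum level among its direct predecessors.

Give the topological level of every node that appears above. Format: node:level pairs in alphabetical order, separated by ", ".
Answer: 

Op 1: add_edge(A, C). Edges now: 1
Op 2: add_edge(B, D). Edges now: 2
Op 3: add_edge(D, A). Edges now: 3
Op 4: add_edge(F, A). Edges now: 4
Op 5: add_edge(B, F). Edges now: 5
Op 6: add_edge(B, C). Edges now: 6
Op 7: add_edge(E, C). Edges now: 7
Op 8: add_edge(F, C). Edges now: 8
Op 9: add_edge(A, G). Edges now: 9
Compute levels (Kahn BFS):
  sources (in-degree 0): B, E
  process B: level=0
    B->C: in-degree(C)=3, level(C)>=1
    B->D: in-degree(D)=0, level(D)=1, enqueue
    B->F: in-degree(F)=0, level(F)=1, enqueue
  process E: level=0
    E->C: in-degree(C)=2, level(C)>=1
  process D: level=1
    D->A: in-degree(A)=1, level(A)>=2
  process F: level=1
    F->A: in-degree(A)=0, level(A)=2, enqueue
    F->C: in-degree(C)=1, level(C)>=2
  process A: level=2
    A->C: in-degree(C)=0, level(C)=3, enqueue
    A->G: in-degree(G)=0, level(G)=3, enqueue
  process C: level=3
  process G: level=3
All levels: A:2, B:0, C:3, D:1, E:0, F:1, G:3

Answer: A:2, B:0, C:3, D:1, E:0, F:1, G:3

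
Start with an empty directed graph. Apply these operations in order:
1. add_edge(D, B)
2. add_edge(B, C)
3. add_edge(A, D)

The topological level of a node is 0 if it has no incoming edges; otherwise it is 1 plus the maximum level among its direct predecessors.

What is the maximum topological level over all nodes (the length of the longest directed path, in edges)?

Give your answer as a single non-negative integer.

Op 1: add_edge(D, B). Edges now: 1
Op 2: add_edge(B, C). Edges now: 2
Op 3: add_edge(A, D). Edges now: 3
Compute levels (Kahn BFS):
  sources (in-degree 0): A
  process A: level=0
    A->D: in-degree(D)=0, level(D)=1, enqueue
  process D: level=1
    D->B: in-degree(B)=0, level(B)=2, enqueue
  process B: level=2
    B->C: in-degree(C)=0, level(C)=3, enqueue
  process C: level=3
All levels: A:0, B:2, C:3, D:1
max level = 3

Answer: 3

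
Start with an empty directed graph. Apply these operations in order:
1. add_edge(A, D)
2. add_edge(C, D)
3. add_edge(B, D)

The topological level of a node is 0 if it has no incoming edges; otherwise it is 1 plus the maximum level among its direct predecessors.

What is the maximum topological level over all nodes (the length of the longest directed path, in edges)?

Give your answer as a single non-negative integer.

Answer: 1

Derivation:
Op 1: add_edge(A, D). Edges now: 1
Op 2: add_edge(C, D). Edges now: 2
Op 3: add_edge(B, D). Edges now: 3
Compute levels (Kahn BFS):
  sources (in-degree 0): A, B, C
  process A: level=0
    A->D: in-degree(D)=2, level(D)>=1
  process B: level=0
    B->D: in-degree(D)=1, level(D)>=1
  process C: level=0
    C->D: in-degree(D)=0, level(D)=1, enqueue
  process D: level=1
All levels: A:0, B:0, C:0, D:1
max level = 1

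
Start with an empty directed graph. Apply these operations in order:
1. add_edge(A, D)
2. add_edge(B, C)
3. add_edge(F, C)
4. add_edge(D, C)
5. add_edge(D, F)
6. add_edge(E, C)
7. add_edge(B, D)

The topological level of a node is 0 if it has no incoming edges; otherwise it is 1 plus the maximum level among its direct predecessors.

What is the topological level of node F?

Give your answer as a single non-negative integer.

Op 1: add_edge(A, D). Edges now: 1
Op 2: add_edge(B, C). Edges now: 2
Op 3: add_edge(F, C). Edges now: 3
Op 4: add_edge(D, C). Edges now: 4
Op 5: add_edge(D, F). Edges now: 5
Op 6: add_edge(E, C). Edges now: 6
Op 7: add_edge(B, D). Edges now: 7
Compute levels (Kahn BFS):
  sources (in-degree 0): A, B, E
  process A: level=0
    A->D: in-degree(D)=1, level(D)>=1
  process B: level=0
    B->C: in-degree(C)=3, level(C)>=1
    B->D: in-degree(D)=0, level(D)=1, enqueue
  process E: level=0
    E->C: in-degree(C)=2, level(C)>=1
  process D: level=1
    D->C: in-degree(C)=1, level(C)>=2
    D->F: in-degree(F)=0, level(F)=2, enqueue
  process F: level=2
    F->C: in-degree(C)=0, level(C)=3, enqueue
  process C: level=3
All levels: A:0, B:0, C:3, D:1, E:0, F:2
level(F) = 2

Answer: 2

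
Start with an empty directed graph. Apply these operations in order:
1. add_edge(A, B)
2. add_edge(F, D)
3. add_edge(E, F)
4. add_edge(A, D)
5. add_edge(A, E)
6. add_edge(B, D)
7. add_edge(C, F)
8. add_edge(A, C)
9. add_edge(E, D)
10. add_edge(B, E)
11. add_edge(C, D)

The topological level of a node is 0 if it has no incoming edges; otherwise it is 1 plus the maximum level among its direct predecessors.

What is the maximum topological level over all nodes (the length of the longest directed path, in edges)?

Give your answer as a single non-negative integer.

Op 1: add_edge(A, B). Edges now: 1
Op 2: add_edge(F, D). Edges now: 2
Op 3: add_edge(E, F). Edges now: 3
Op 4: add_edge(A, D). Edges now: 4
Op 5: add_edge(A, E). Edges now: 5
Op 6: add_edge(B, D). Edges now: 6
Op 7: add_edge(C, F). Edges now: 7
Op 8: add_edge(A, C). Edges now: 8
Op 9: add_edge(E, D). Edges now: 9
Op 10: add_edge(B, E). Edges now: 10
Op 11: add_edge(C, D). Edges now: 11
Compute levels (Kahn BFS):
  sources (in-degree 0): A
  process A: level=0
    A->B: in-degree(B)=0, level(B)=1, enqueue
    A->C: in-degree(C)=0, level(C)=1, enqueue
    A->D: in-degree(D)=4, level(D)>=1
    A->E: in-degree(E)=1, level(E)>=1
  process B: level=1
    B->D: in-degree(D)=3, level(D)>=2
    B->E: in-degree(E)=0, level(E)=2, enqueue
  process C: level=1
    C->D: in-degree(D)=2, level(D)>=2
    C->F: in-degree(F)=1, level(F)>=2
  process E: level=2
    E->D: in-degree(D)=1, level(D)>=3
    E->F: in-degree(F)=0, level(F)=3, enqueue
  process F: level=3
    F->D: in-degree(D)=0, level(D)=4, enqueue
  process D: level=4
All levels: A:0, B:1, C:1, D:4, E:2, F:3
max level = 4

Answer: 4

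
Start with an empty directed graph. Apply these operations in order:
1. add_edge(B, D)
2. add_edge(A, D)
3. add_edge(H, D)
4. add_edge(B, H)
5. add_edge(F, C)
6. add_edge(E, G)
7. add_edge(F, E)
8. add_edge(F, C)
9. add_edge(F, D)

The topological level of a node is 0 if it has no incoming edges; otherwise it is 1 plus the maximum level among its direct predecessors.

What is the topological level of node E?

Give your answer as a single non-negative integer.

Answer: 1

Derivation:
Op 1: add_edge(B, D). Edges now: 1
Op 2: add_edge(A, D). Edges now: 2
Op 3: add_edge(H, D). Edges now: 3
Op 4: add_edge(B, H). Edges now: 4
Op 5: add_edge(F, C). Edges now: 5
Op 6: add_edge(E, G). Edges now: 6
Op 7: add_edge(F, E). Edges now: 7
Op 8: add_edge(F, C) (duplicate, no change). Edges now: 7
Op 9: add_edge(F, D). Edges now: 8
Compute levels (Kahn BFS):
  sources (in-degree 0): A, B, F
  process A: level=0
    A->D: in-degree(D)=3, level(D)>=1
  process B: level=0
    B->D: in-degree(D)=2, level(D)>=1
    B->H: in-degree(H)=0, level(H)=1, enqueue
  process F: level=0
    F->C: in-degree(C)=0, level(C)=1, enqueue
    F->D: in-degree(D)=1, level(D)>=1
    F->E: in-degree(E)=0, level(E)=1, enqueue
  process H: level=1
    H->D: in-degree(D)=0, level(D)=2, enqueue
  process C: level=1
  process E: level=1
    E->G: in-degree(G)=0, level(G)=2, enqueue
  process D: level=2
  process G: level=2
All levels: A:0, B:0, C:1, D:2, E:1, F:0, G:2, H:1
level(E) = 1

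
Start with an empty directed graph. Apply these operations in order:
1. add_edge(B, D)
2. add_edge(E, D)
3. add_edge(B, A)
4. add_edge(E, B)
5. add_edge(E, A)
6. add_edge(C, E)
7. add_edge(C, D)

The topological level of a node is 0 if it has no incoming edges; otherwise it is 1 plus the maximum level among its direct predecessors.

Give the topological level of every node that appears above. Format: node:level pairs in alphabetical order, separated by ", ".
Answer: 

Op 1: add_edge(B, D). Edges now: 1
Op 2: add_edge(E, D). Edges now: 2
Op 3: add_edge(B, A). Edges now: 3
Op 4: add_edge(E, B). Edges now: 4
Op 5: add_edge(E, A). Edges now: 5
Op 6: add_edge(C, E). Edges now: 6
Op 7: add_edge(C, D). Edges now: 7
Compute levels (Kahn BFS):
  sources (in-degree 0): C
  process C: level=0
    C->D: in-degree(D)=2, level(D)>=1
    C->E: in-degree(E)=0, level(E)=1, enqueue
  process E: level=1
    E->A: in-degree(A)=1, level(A)>=2
    E->B: in-degree(B)=0, level(B)=2, enqueue
    E->D: in-degree(D)=1, level(D)>=2
  process B: level=2
    B->A: in-degree(A)=0, level(A)=3, enqueue
    B->D: in-degree(D)=0, level(D)=3, enqueue
  process A: level=3
  process D: level=3
All levels: A:3, B:2, C:0, D:3, E:1

Answer: A:3, B:2, C:0, D:3, E:1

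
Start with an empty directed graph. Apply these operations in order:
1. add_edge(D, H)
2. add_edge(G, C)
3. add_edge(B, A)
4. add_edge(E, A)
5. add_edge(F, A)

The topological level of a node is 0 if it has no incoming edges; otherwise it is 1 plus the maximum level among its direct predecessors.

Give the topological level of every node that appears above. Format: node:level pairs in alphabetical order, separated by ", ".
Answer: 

Op 1: add_edge(D, H). Edges now: 1
Op 2: add_edge(G, C). Edges now: 2
Op 3: add_edge(B, A). Edges now: 3
Op 4: add_edge(E, A). Edges now: 4
Op 5: add_edge(F, A). Edges now: 5
Compute levels (Kahn BFS):
  sources (in-degree 0): B, D, E, F, G
  process B: level=0
    B->A: in-degree(A)=2, level(A)>=1
  process D: level=0
    D->H: in-degree(H)=0, level(H)=1, enqueue
  process E: level=0
    E->A: in-degree(A)=1, level(A)>=1
  process F: level=0
    F->A: in-degree(A)=0, level(A)=1, enqueue
  process G: level=0
    G->C: in-degree(C)=0, level(C)=1, enqueue
  process H: level=1
  process A: level=1
  process C: level=1
All levels: A:1, B:0, C:1, D:0, E:0, F:0, G:0, H:1

Answer: A:1, B:0, C:1, D:0, E:0, F:0, G:0, H:1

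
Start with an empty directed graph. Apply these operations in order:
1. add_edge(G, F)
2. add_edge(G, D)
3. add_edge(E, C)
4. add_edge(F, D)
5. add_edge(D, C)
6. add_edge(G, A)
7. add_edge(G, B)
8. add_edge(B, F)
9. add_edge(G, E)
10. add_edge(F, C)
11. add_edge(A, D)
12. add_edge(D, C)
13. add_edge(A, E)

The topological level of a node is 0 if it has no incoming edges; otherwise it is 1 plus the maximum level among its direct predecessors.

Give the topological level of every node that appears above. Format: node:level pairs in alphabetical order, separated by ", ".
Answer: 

Op 1: add_edge(G, F). Edges now: 1
Op 2: add_edge(G, D). Edges now: 2
Op 3: add_edge(E, C). Edges now: 3
Op 4: add_edge(F, D). Edges now: 4
Op 5: add_edge(D, C). Edges now: 5
Op 6: add_edge(G, A). Edges now: 6
Op 7: add_edge(G, B). Edges now: 7
Op 8: add_edge(B, F). Edges now: 8
Op 9: add_edge(G, E). Edges now: 9
Op 10: add_edge(F, C). Edges now: 10
Op 11: add_edge(A, D). Edges now: 11
Op 12: add_edge(D, C) (duplicate, no change). Edges now: 11
Op 13: add_edge(A, E). Edges now: 12
Compute levels (Kahn BFS):
  sources (in-degree 0): G
  process G: level=0
    G->A: in-degree(A)=0, level(A)=1, enqueue
    G->B: in-degree(B)=0, level(B)=1, enqueue
    G->D: in-degree(D)=2, level(D)>=1
    G->E: in-degree(E)=1, level(E)>=1
    G->F: in-degree(F)=1, level(F)>=1
  process A: level=1
    A->D: in-degree(D)=1, level(D)>=2
    A->E: in-degree(E)=0, level(E)=2, enqueue
  process B: level=1
    B->F: in-degree(F)=0, level(F)=2, enqueue
  process E: level=2
    E->C: in-degree(C)=2, level(C)>=3
  process F: level=2
    F->C: in-degree(C)=1, level(C)>=3
    F->D: in-degree(D)=0, level(D)=3, enqueue
  process D: level=3
    D->C: in-degree(C)=0, level(C)=4, enqueue
  process C: level=4
All levels: A:1, B:1, C:4, D:3, E:2, F:2, G:0

Answer: A:1, B:1, C:4, D:3, E:2, F:2, G:0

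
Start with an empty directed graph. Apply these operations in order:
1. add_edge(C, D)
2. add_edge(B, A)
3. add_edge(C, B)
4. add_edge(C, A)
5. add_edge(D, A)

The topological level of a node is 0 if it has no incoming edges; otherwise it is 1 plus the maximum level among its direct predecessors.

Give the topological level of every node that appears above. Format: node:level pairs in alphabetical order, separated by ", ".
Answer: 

Op 1: add_edge(C, D). Edges now: 1
Op 2: add_edge(B, A). Edges now: 2
Op 3: add_edge(C, B). Edges now: 3
Op 4: add_edge(C, A). Edges now: 4
Op 5: add_edge(D, A). Edges now: 5
Compute levels (Kahn BFS):
  sources (in-degree 0): C
  process C: level=0
    C->A: in-degree(A)=2, level(A)>=1
    C->B: in-degree(B)=0, level(B)=1, enqueue
    C->D: in-degree(D)=0, level(D)=1, enqueue
  process B: level=1
    B->A: in-degree(A)=1, level(A)>=2
  process D: level=1
    D->A: in-degree(A)=0, level(A)=2, enqueue
  process A: level=2
All levels: A:2, B:1, C:0, D:1

Answer: A:2, B:1, C:0, D:1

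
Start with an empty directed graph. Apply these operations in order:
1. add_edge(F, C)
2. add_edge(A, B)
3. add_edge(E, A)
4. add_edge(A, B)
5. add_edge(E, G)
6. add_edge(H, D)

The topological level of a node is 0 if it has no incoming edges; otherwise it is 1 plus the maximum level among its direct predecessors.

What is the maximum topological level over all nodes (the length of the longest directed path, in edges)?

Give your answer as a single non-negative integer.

Op 1: add_edge(F, C). Edges now: 1
Op 2: add_edge(A, B). Edges now: 2
Op 3: add_edge(E, A). Edges now: 3
Op 4: add_edge(A, B) (duplicate, no change). Edges now: 3
Op 5: add_edge(E, G). Edges now: 4
Op 6: add_edge(H, D). Edges now: 5
Compute levels (Kahn BFS):
  sources (in-degree 0): E, F, H
  process E: level=0
    E->A: in-degree(A)=0, level(A)=1, enqueue
    E->G: in-degree(G)=0, level(G)=1, enqueue
  process F: level=0
    F->C: in-degree(C)=0, level(C)=1, enqueue
  process H: level=0
    H->D: in-degree(D)=0, level(D)=1, enqueue
  process A: level=1
    A->B: in-degree(B)=0, level(B)=2, enqueue
  process G: level=1
  process C: level=1
  process D: level=1
  process B: level=2
All levels: A:1, B:2, C:1, D:1, E:0, F:0, G:1, H:0
max level = 2

Answer: 2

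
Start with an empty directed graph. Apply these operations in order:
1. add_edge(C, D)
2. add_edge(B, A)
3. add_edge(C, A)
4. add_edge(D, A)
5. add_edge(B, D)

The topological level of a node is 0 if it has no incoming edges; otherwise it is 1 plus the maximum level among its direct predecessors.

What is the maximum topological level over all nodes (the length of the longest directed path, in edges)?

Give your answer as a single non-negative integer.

Op 1: add_edge(C, D). Edges now: 1
Op 2: add_edge(B, A). Edges now: 2
Op 3: add_edge(C, A). Edges now: 3
Op 4: add_edge(D, A). Edges now: 4
Op 5: add_edge(B, D). Edges now: 5
Compute levels (Kahn BFS):
  sources (in-degree 0): B, C
  process B: level=0
    B->A: in-degree(A)=2, level(A)>=1
    B->D: in-degree(D)=1, level(D)>=1
  process C: level=0
    C->A: in-degree(A)=1, level(A)>=1
    C->D: in-degree(D)=0, level(D)=1, enqueue
  process D: level=1
    D->A: in-degree(A)=0, level(A)=2, enqueue
  process A: level=2
All levels: A:2, B:0, C:0, D:1
max level = 2

Answer: 2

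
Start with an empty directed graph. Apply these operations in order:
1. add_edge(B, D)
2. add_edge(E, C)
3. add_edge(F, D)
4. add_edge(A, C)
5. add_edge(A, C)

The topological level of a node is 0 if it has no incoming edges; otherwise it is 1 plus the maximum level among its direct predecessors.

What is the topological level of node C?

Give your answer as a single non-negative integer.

Op 1: add_edge(B, D). Edges now: 1
Op 2: add_edge(E, C). Edges now: 2
Op 3: add_edge(F, D). Edges now: 3
Op 4: add_edge(A, C). Edges now: 4
Op 5: add_edge(A, C) (duplicate, no change). Edges now: 4
Compute levels (Kahn BFS):
  sources (in-degree 0): A, B, E, F
  process A: level=0
    A->C: in-degree(C)=1, level(C)>=1
  process B: level=0
    B->D: in-degree(D)=1, level(D)>=1
  process E: level=0
    E->C: in-degree(C)=0, level(C)=1, enqueue
  process F: level=0
    F->D: in-degree(D)=0, level(D)=1, enqueue
  process C: level=1
  process D: level=1
All levels: A:0, B:0, C:1, D:1, E:0, F:0
level(C) = 1

Answer: 1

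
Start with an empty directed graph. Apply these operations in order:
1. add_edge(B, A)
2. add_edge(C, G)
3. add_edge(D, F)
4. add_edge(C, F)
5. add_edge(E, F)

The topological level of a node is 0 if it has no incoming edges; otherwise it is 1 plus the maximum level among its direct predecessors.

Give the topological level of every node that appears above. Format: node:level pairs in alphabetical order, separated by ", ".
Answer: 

Op 1: add_edge(B, A). Edges now: 1
Op 2: add_edge(C, G). Edges now: 2
Op 3: add_edge(D, F). Edges now: 3
Op 4: add_edge(C, F). Edges now: 4
Op 5: add_edge(E, F). Edges now: 5
Compute levels (Kahn BFS):
  sources (in-degree 0): B, C, D, E
  process B: level=0
    B->A: in-degree(A)=0, level(A)=1, enqueue
  process C: level=0
    C->F: in-degree(F)=2, level(F)>=1
    C->G: in-degree(G)=0, level(G)=1, enqueue
  process D: level=0
    D->F: in-degree(F)=1, level(F)>=1
  process E: level=0
    E->F: in-degree(F)=0, level(F)=1, enqueue
  process A: level=1
  process G: level=1
  process F: level=1
All levels: A:1, B:0, C:0, D:0, E:0, F:1, G:1

Answer: A:1, B:0, C:0, D:0, E:0, F:1, G:1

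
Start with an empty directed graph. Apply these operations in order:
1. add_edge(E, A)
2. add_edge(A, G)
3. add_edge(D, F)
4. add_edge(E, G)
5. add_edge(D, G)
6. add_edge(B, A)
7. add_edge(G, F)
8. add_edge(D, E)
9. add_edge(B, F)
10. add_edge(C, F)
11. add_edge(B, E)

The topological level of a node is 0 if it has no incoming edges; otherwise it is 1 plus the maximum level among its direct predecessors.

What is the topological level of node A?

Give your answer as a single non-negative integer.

Op 1: add_edge(E, A). Edges now: 1
Op 2: add_edge(A, G). Edges now: 2
Op 3: add_edge(D, F). Edges now: 3
Op 4: add_edge(E, G). Edges now: 4
Op 5: add_edge(D, G). Edges now: 5
Op 6: add_edge(B, A). Edges now: 6
Op 7: add_edge(G, F). Edges now: 7
Op 8: add_edge(D, E). Edges now: 8
Op 9: add_edge(B, F). Edges now: 9
Op 10: add_edge(C, F). Edges now: 10
Op 11: add_edge(B, E). Edges now: 11
Compute levels (Kahn BFS):
  sources (in-degree 0): B, C, D
  process B: level=0
    B->A: in-degree(A)=1, level(A)>=1
    B->E: in-degree(E)=1, level(E)>=1
    B->F: in-degree(F)=3, level(F)>=1
  process C: level=0
    C->F: in-degree(F)=2, level(F)>=1
  process D: level=0
    D->E: in-degree(E)=0, level(E)=1, enqueue
    D->F: in-degree(F)=1, level(F)>=1
    D->G: in-degree(G)=2, level(G)>=1
  process E: level=1
    E->A: in-degree(A)=0, level(A)=2, enqueue
    E->G: in-degree(G)=1, level(G)>=2
  process A: level=2
    A->G: in-degree(G)=0, level(G)=3, enqueue
  process G: level=3
    G->F: in-degree(F)=0, level(F)=4, enqueue
  process F: level=4
All levels: A:2, B:0, C:0, D:0, E:1, F:4, G:3
level(A) = 2

Answer: 2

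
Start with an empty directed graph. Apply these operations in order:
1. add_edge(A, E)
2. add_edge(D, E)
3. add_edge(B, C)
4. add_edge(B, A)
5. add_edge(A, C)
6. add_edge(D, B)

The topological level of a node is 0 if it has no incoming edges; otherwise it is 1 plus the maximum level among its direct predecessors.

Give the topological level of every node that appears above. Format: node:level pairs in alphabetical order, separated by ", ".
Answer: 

Answer: A:2, B:1, C:3, D:0, E:3

Derivation:
Op 1: add_edge(A, E). Edges now: 1
Op 2: add_edge(D, E). Edges now: 2
Op 3: add_edge(B, C). Edges now: 3
Op 4: add_edge(B, A). Edges now: 4
Op 5: add_edge(A, C). Edges now: 5
Op 6: add_edge(D, B). Edges now: 6
Compute levels (Kahn BFS):
  sources (in-degree 0): D
  process D: level=0
    D->B: in-degree(B)=0, level(B)=1, enqueue
    D->E: in-degree(E)=1, level(E)>=1
  process B: level=1
    B->A: in-degree(A)=0, level(A)=2, enqueue
    B->C: in-degree(C)=1, level(C)>=2
  process A: level=2
    A->C: in-degree(C)=0, level(C)=3, enqueue
    A->E: in-degree(E)=0, level(E)=3, enqueue
  process C: level=3
  process E: level=3
All levels: A:2, B:1, C:3, D:0, E:3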